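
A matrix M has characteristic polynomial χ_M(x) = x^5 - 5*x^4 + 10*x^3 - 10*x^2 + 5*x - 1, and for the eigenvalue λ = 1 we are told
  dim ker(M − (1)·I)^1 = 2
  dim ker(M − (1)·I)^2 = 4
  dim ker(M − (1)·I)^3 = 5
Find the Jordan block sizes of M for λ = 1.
Block sizes for λ = 1: [3, 2]

From the dimensions of kernels of powers, the number of Jordan blocks of size at least j is d_j − d_{j−1} where d_j = dim ker(N^j) (with d_0 = 0). Computing the differences gives [2, 2, 1].
The number of blocks of size exactly k is (#blocks of size ≥ k) − (#blocks of size ≥ k + 1), so the partition is: 1 block(s) of size 2, 1 block(s) of size 3.
In nonincreasing order the block sizes are [3, 2].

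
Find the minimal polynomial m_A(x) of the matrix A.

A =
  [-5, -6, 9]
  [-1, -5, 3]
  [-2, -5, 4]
x^3 + 6*x^2 + 12*x + 8

The characteristic polynomial is χ_A(x) = (x + 2)^3, so the eigenvalues are known. The minimal polynomial is
  m_A(x) = Π_λ (x − λ)^{k_λ}
where k_λ is the size of the *largest* Jordan block for λ (equivalently, the smallest k with (A − λI)^k v = 0 for every generalised eigenvector v of λ).

  λ = -2: largest Jordan block has size 3, contributing (x + 2)^3

So m_A(x) = (x + 2)^3 = x^3 + 6*x^2 + 12*x + 8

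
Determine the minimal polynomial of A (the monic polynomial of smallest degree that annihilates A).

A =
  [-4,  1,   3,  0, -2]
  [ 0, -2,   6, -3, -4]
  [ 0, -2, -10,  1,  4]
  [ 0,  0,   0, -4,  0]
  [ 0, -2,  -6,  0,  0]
x^2 + 8*x + 16

The characteristic polynomial is χ_A(x) = (x + 4)^5, so the eigenvalues are known. The minimal polynomial is
  m_A(x) = Π_λ (x − λ)^{k_λ}
where k_λ is the size of the *largest* Jordan block for λ (equivalently, the smallest k with (A − λI)^k v = 0 for every generalised eigenvector v of λ).

  λ = -4: largest Jordan block has size 2, contributing (x + 4)^2

So m_A(x) = (x + 4)^2 = x^2 + 8*x + 16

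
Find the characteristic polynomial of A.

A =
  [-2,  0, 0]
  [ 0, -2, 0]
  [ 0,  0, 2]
x^3 + 2*x^2 - 4*x - 8

Expanding det(x·I − A) (e.g. by cofactor expansion or by noting that A is similar to its Jordan form J, which has the same characteristic polynomial as A) gives
  χ_A(x) = x^3 + 2*x^2 - 4*x - 8
which factors as (x - 2)*(x + 2)^2. The eigenvalues (with algebraic multiplicities) are λ = -2 with multiplicity 2, λ = 2 with multiplicity 1.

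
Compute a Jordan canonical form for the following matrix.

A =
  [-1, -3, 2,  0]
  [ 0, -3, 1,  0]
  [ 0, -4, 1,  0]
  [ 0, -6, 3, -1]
J_3(-1) ⊕ J_1(-1)

The characteristic polynomial is
  det(x·I − A) = x^4 + 4*x^3 + 6*x^2 + 4*x + 1 = (x + 1)^4

Eigenvalues and multiplicities (the geometric multiplicity of λ is n − rank(A − λI), which equals the number of Jordan blocks for λ):
  λ = -1: algebraic multiplicity = 4, geometric multiplicity = 2

Determining the block sizes for each eigenvalue:
  λ = -1: with am = 4 and gm = 2, the partition is not yet determined (e.g. several partitions of 4 into 2 parts exist). Let N = A − (-1)·I. Computing rank(N^1) = 2, rank(N^2) = 1, rank(N^3) = 0; the number of blocks of size ≥ j is rank(N^{j−1}) − rank(N^j), giving [2, 1, 1]. So we have 1 block(s) of size 3, 1 block(s) of size 1 → block sizes [3, 1]

Assembling the blocks gives a Jordan form
J =
  [-1,  1,  0,  0]
  [ 0, -1,  1,  0]
  [ 0,  0, -1,  0]
  [ 0,  0,  0, -1]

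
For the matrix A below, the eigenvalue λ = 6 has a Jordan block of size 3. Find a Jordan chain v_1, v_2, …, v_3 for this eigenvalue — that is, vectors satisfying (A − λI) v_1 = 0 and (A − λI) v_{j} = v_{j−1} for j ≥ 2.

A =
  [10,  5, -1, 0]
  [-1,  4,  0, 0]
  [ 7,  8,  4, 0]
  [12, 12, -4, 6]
A Jordan chain for λ = 6 of length 3:
v_1 = (4, -2, 6, 8)ᵀ
v_2 = (4, -1, 7, 12)ᵀ
v_3 = (1, 0, 0, 0)ᵀ

Let N = A − (6)·I. We want v_3 with N^3 v_3 = 0 but N^2 v_3 ≠ 0; then v_{j-1} := N · v_j for j = 3, …, 2.

Pick v_3 = (1, 0, 0, 0)ᵀ.
Then v_2 = N · v_3 = (4, -1, 7, 12)ᵀ.
Then v_1 = N · v_2 = (4, -2, 6, 8)ᵀ.

Sanity check: (A − (6)·I) v_1 = (0, 0, 0, 0)ᵀ = 0. ✓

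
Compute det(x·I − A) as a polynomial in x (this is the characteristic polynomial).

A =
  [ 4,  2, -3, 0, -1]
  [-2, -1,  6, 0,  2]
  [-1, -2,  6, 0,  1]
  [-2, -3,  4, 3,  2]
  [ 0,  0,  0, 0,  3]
x^5 - 15*x^4 + 90*x^3 - 270*x^2 + 405*x - 243

Expanding det(x·I − A) (e.g. by cofactor expansion or by noting that A is similar to its Jordan form J, which has the same characteristic polynomial as A) gives
  χ_A(x) = x^5 - 15*x^4 + 90*x^3 - 270*x^2 + 405*x - 243
which factors as (x - 3)^5. The eigenvalues (with algebraic multiplicities) are λ = 3 with multiplicity 5.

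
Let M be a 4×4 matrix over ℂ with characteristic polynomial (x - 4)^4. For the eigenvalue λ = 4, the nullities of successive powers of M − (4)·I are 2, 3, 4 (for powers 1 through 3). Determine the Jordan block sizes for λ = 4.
Block sizes for λ = 4: [3, 1]

From the dimensions of kernels of powers, the number of Jordan blocks of size at least j is d_j − d_{j−1} where d_j = dim ker(N^j) (with d_0 = 0). Computing the differences gives [2, 1, 1].
The number of blocks of size exactly k is (#blocks of size ≥ k) − (#blocks of size ≥ k + 1), so the partition is: 1 block(s) of size 1, 1 block(s) of size 3.
In nonincreasing order the block sizes are [3, 1].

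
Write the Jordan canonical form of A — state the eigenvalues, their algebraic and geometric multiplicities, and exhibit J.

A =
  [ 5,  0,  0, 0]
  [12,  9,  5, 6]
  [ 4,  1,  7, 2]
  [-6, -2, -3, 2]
J_1(5) ⊕ J_3(6)

The characteristic polynomial is
  det(x·I − A) = x^4 - 23*x^3 + 198*x^2 - 756*x + 1080 = (x - 6)^3*(x - 5)

Eigenvalues and multiplicities (the geometric multiplicity of λ is n − rank(A − λI), which equals the number of Jordan blocks for λ):
  λ = 5: algebraic multiplicity = 1, geometric multiplicity = 1
  λ = 6: algebraic multiplicity = 3, geometric multiplicity = 1

Determining the block sizes for each eigenvalue:
  λ = 5: one block (gm = 1), so the single block has size am = 1 → block sizes [1]
  λ = 6: one block (gm = 1), so the single block has size am = 3 → block sizes [3]

Assembling the blocks gives a Jordan form
J =
  [5, 0, 0, 0]
  [0, 6, 1, 0]
  [0, 0, 6, 1]
  [0, 0, 0, 6]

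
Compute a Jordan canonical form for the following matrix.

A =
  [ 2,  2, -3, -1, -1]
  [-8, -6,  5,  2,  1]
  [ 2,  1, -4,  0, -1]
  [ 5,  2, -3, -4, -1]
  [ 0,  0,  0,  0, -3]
J_3(-3) ⊕ J_1(-3) ⊕ J_1(-3)

The characteristic polynomial is
  det(x·I − A) = x^5 + 15*x^4 + 90*x^3 + 270*x^2 + 405*x + 243 = (x + 3)^5

Eigenvalues and multiplicities (the geometric multiplicity of λ is n − rank(A − λI), which equals the number of Jordan blocks for λ):
  λ = -3: algebraic multiplicity = 5, geometric multiplicity = 3

Determining the block sizes for each eigenvalue:
  λ = -3: with am = 5 and gm = 3, the partition is not yet determined (e.g. several partitions of 5 into 3 parts exist). Let N = A − (-3)·I. Computing rank(N^1) = 2, rank(N^2) = 1, rank(N^3) = 0; the number of blocks of size ≥ j is rank(N^{j−1}) − rank(N^j), giving [3, 1, 1]. So we have 1 block(s) of size 3, 2 block(s) of size 1 → block sizes [3, 1, 1]

Assembling the blocks gives a Jordan form
J =
  [-3,  1,  0,  0,  0]
  [ 0, -3,  1,  0,  0]
  [ 0,  0, -3,  0,  0]
  [ 0,  0,  0, -3,  0]
  [ 0,  0,  0,  0, -3]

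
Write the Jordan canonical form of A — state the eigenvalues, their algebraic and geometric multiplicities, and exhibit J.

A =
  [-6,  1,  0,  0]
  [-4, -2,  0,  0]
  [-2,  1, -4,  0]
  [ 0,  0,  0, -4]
J_2(-4) ⊕ J_1(-4) ⊕ J_1(-4)

The characteristic polynomial is
  det(x·I − A) = x^4 + 16*x^3 + 96*x^2 + 256*x + 256 = (x + 4)^4

Eigenvalues and multiplicities (the geometric multiplicity of λ is n − rank(A − λI), which equals the number of Jordan blocks for λ):
  λ = -4: algebraic multiplicity = 4, geometric multiplicity = 3

Determining the block sizes for each eigenvalue:
  λ = -4: 3 blocks summing to 4 forces exactly one block of size 2 and the rest size 1 → block sizes [2, 1, 1]

Assembling the blocks gives a Jordan form
J =
  [-4,  1,  0,  0]
  [ 0, -4,  0,  0]
  [ 0,  0, -4,  0]
  [ 0,  0,  0, -4]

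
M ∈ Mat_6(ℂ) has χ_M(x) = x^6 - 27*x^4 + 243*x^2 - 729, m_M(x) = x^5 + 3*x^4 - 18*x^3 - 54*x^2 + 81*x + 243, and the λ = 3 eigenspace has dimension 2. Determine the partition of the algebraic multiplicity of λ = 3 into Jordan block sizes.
Block sizes for λ = 3: [2, 1]

Step 1 — from the characteristic polynomial, algebraic multiplicity of λ = 3 is 3. From dim ker(M − (3)·I) = 2, there are exactly 2 Jordan blocks for λ = 3.
Step 2 — from the minimal polynomial, the factor (x − 3)^2 tells us the largest block for λ = 3 has size 2.
Step 3 — with total size 3, 2 blocks, and largest block 2, the block sizes (in nonincreasing order) are [2, 1].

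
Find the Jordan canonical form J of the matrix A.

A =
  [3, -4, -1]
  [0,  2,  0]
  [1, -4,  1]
J_2(2) ⊕ J_1(2)

The characteristic polynomial is
  det(x·I − A) = x^3 - 6*x^2 + 12*x - 8 = (x - 2)^3

Eigenvalues and multiplicities (the geometric multiplicity of λ is n − rank(A − λI), which equals the number of Jordan blocks for λ):
  λ = 2: algebraic multiplicity = 3, geometric multiplicity = 2

Determining the block sizes for each eigenvalue:
  λ = 2: 2 blocks summing to 3 forces exactly one block of size 2 and the rest size 1 → block sizes [2, 1]

Assembling the blocks gives a Jordan form
J =
  [2, 1, 0]
  [0, 2, 0]
  [0, 0, 2]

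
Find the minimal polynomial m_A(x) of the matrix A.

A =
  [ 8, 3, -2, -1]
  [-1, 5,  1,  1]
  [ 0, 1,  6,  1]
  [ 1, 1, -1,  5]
x^2 - 12*x + 36

The characteristic polynomial is χ_A(x) = (x - 6)^4, so the eigenvalues are known. The minimal polynomial is
  m_A(x) = Π_λ (x − λ)^{k_λ}
where k_λ is the size of the *largest* Jordan block for λ (equivalently, the smallest k with (A − λI)^k v = 0 for every generalised eigenvector v of λ).

  λ = 6: largest Jordan block has size 2, contributing (x − 6)^2

So m_A(x) = (x - 6)^2 = x^2 - 12*x + 36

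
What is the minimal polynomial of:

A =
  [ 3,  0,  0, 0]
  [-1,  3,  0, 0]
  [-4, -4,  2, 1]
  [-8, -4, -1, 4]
x^2 - 6*x + 9

The characteristic polynomial is χ_A(x) = (x - 3)^4, so the eigenvalues are known. The minimal polynomial is
  m_A(x) = Π_λ (x − λ)^{k_λ}
where k_λ is the size of the *largest* Jordan block for λ (equivalently, the smallest k with (A − λI)^k v = 0 for every generalised eigenvector v of λ).

  λ = 3: largest Jordan block has size 2, contributing (x − 3)^2

So m_A(x) = (x - 3)^2 = x^2 - 6*x + 9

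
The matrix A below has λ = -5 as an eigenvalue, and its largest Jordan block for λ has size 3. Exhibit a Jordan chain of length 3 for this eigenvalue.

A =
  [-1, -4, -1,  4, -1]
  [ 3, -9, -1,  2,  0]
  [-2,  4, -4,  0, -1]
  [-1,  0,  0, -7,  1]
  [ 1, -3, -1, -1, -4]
A Jordan chain for λ = -5 of length 3:
v_1 = (1, 0, 1, -1, -1)ᵀ
v_2 = (4, 3, -2, -1, 1)ᵀ
v_3 = (1, 0, 0, 0, 0)ᵀ

Let N = A − (-5)·I. We want v_3 with N^3 v_3 = 0 but N^2 v_3 ≠ 0; then v_{j-1} := N · v_j for j = 3, …, 2.

Pick v_3 = (1, 0, 0, 0, 0)ᵀ.
Then v_2 = N · v_3 = (4, 3, -2, -1, 1)ᵀ.
Then v_1 = N · v_2 = (1, 0, 1, -1, -1)ᵀ.

Sanity check: (A − (-5)·I) v_1 = (0, 0, 0, 0, 0)ᵀ = 0. ✓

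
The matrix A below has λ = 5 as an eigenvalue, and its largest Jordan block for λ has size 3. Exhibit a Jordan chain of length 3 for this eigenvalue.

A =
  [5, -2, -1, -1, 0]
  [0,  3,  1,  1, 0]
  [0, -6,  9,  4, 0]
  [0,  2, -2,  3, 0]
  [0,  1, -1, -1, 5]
A Jordan chain for λ = 5 of length 3:
v_1 = (8, 0, -4, 4, 2)ᵀ
v_2 = (-2, -2, -6, 2, 1)ᵀ
v_3 = (0, 1, 0, 0, 0)ᵀ

Let N = A − (5)·I. We want v_3 with N^3 v_3 = 0 but N^2 v_3 ≠ 0; then v_{j-1} := N · v_j for j = 3, …, 2.

Pick v_3 = (0, 1, 0, 0, 0)ᵀ.
Then v_2 = N · v_3 = (-2, -2, -6, 2, 1)ᵀ.
Then v_1 = N · v_2 = (8, 0, -4, 4, 2)ᵀ.

Sanity check: (A − (5)·I) v_1 = (0, 0, 0, 0, 0)ᵀ = 0. ✓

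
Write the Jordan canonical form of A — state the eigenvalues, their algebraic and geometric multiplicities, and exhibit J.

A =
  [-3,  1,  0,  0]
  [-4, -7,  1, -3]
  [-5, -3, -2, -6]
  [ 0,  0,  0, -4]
J_3(-4) ⊕ J_1(-4)

The characteristic polynomial is
  det(x·I − A) = x^4 + 16*x^3 + 96*x^2 + 256*x + 256 = (x + 4)^4

Eigenvalues and multiplicities (the geometric multiplicity of λ is n − rank(A − λI), which equals the number of Jordan blocks for λ):
  λ = -4: algebraic multiplicity = 4, geometric multiplicity = 2

Determining the block sizes for each eigenvalue:
  λ = -4: with am = 4 and gm = 2, the partition is not yet determined (e.g. several partitions of 4 into 2 parts exist). Let N = A − (-4)·I. Computing rank(N^1) = 2, rank(N^2) = 1, rank(N^3) = 0; the number of blocks of size ≥ j is rank(N^{j−1}) − rank(N^j), giving [2, 1, 1]. So we have 1 block(s) of size 3, 1 block(s) of size 1 → block sizes [3, 1]

Assembling the blocks gives a Jordan form
J =
  [-4,  1,  0,  0]
  [ 0, -4,  1,  0]
  [ 0,  0, -4,  0]
  [ 0,  0,  0, -4]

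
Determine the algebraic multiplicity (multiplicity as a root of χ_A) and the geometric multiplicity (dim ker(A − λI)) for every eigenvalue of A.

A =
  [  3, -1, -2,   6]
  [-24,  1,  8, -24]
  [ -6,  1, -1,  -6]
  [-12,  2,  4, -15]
λ = -3: alg = 4, geom = 3

Step 1 — factor the characteristic polynomial to read off the algebraic multiplicities:
  χ_A(x) = (x + 3)^4

Step 2 — compute geometric multiplicities via the rank-nullity identity g(λ) = n − rank(A − λI):
  rank(A − (-3)·I) = 1, so dim ker(A − (-3)·I) = n − 1 = 3

Summary:
  λ = -3: algebraic multiplicity = 4, geometric multiplicity = 3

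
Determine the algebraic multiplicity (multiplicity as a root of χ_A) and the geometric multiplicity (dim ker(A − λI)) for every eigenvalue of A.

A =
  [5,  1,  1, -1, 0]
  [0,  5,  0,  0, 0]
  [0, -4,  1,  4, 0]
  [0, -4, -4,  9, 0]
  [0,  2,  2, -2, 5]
λ = 5: alg = 5, geom = 4

Step 1 — factor the characteristic polynomial to read off the algebraic multiplicities:
  χ_A(x) = (x - 5)^5

Step 2 — compute geometric multiplicities via the rank-nullity identity g(λ) = n − rank(A − λI):
  rank(A − (5)·I) = 1, so dim ker(A − (5)·I) = n − 1 = 4

Summary:
  λ = 5: algebraic multiplicity = 5, geometric multiplicity = 4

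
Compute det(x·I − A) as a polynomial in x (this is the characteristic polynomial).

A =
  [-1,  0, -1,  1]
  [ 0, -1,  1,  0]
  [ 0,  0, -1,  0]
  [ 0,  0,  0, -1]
x^4 + 4*x^3 + 6*x^2 + 4*x + 1

Expanding det(x·I − A) (e.g. by cofactor expansion or by noting that A is similar to its Jordan form J, which has the same characteristic polynomial as A) gives
  χ_A(x) = x^4 + 4*x^3 + 6*x^2 + 4*x + 1
which factors as (x + 1)^4. The eigenvalues (with algebraic multiplicities) are λ = -1 with multiplicity 4.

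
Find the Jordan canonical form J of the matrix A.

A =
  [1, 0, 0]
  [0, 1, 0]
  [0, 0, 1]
J_1(1) ⊕ J_1(1) ⊕ J_1(1)

The characteristic polynomial is
  det(x·I − A) = x^3 - 3*x^2 + 3*x - 1 = (x - 1)^3

Eigenvalues and multiplicities (the geometric multiplicity of λ is n − rank(A − λI), which equals the number of Jordan blocks for λ):
  λ = 1: algebraic multiplicity = 3, geometric multiplicity = 3

Determining the block sizes for each eigenvalue:
  λ = 1: gm = am = 3, so every block has size 1 → block sizes [1, 1, 1]

Assembling the blocks gives a Jordan form
J =
  [1, 0, 0]
  [0, 1, 0]
  [0, 0, 1]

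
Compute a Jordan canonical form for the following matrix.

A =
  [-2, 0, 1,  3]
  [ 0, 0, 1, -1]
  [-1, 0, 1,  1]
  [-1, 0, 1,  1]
J_3(0) ⊕ J_1(0)

The characteristic polynomial is
  det(x·I − A) = x^4

Eigenvalues and multiplicities (the geometric multiplicity of λ is n − rank(A − λI), which equals the number of Jordan blocks for λ):
  λ = 0: algebraic multiplicity = 4, geometric multiplicity = 2

Determining the block sizes for each eigenvalue:
  λ = 0: with am = 4 and gm = 2, the partition is not yet determined (e.g. several partitions of 4 into 2 parts exist). Let N = A − (0)·I. Computing rank(N^1) = 2, rank(N^2) = 1, rank(N^3) = 0; the number of blocks of size ≥ j is rank(N^{j−1}) − rank(N^j), giving [2, 1, 1]. So we have 1 block(s) of size 3, 1 block(s) of size 1 → block sizes [3, 1]

Assembling the blocks gives a Jordan form
J =
  [0, 1, 0, 0]
  [0, 0, 1, 0]
  [0, 0, 0, 0]
  [0, 0, 0, 0]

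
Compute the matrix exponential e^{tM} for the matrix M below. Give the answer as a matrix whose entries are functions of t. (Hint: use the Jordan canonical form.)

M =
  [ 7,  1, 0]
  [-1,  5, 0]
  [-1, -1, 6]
e^{tM} =
  [t*exp(6*t) + exp(6*t), t*exp(6*t), 0]
  [-t*exp(6*t), -t*exp(6*t) + exp(6*t), 0]
  [-t*exp(6*t), -t*exp(6*t), exp(6*t)]

Strategy: write M = P · J · P⁻¹ where J is a Jordan canonical form, so e^{tM} = P · e^{tJ} · P⁻¹, and e^{tJ} can be computed block-by-block.

M has Jordan form
J =
  [6, 1, 0]
  [0, 6, 0]
  [0, 0, 6]
(up to reordering of blocks).

Per-block formulas:
  For a 2×2 Jordan block J_2(6): exp(t · J_2(6)) = e^(6t)·(I + t·N), where N is the 2×2 nilpotent shift.
  For a 1×1 block at λ = 6: exp(t · [6]) = [e^(6t)].

After assembling e^{tJ} and conjugating by P, we get:

e^{tM} =
  [t*exp(6*t) + exp(6*t), t*exp(6*t), 0]
  [-t*exp(6*t), -t*exp(6*t) + exp(6*t), 0]
  [-t*exp(6*t), -t*exp(6*t), exp(6*t)]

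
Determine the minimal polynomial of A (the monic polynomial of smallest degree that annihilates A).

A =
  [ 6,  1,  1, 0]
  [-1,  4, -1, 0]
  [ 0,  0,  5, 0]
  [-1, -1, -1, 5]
x^2 - 10*x + 25

The characteristic polynomial is χ_A(x) = (x - 5)^4, so the eigenvalues are known. The minimal polynomial is
  m_A(x) = Π_λ (x − λ)^{k_λ}
where k_λ is the size of the *largest* Jordan block for λ (equivalently, the smallest k with (A − λI)^k v = 0 for every generalised eigenvector v of λ).

  λ = 5: largest Jordan block has size 2, contributing (x − 5)^2

So m_A(x) = (x - 5)^2 = x^2 - 10*x + 25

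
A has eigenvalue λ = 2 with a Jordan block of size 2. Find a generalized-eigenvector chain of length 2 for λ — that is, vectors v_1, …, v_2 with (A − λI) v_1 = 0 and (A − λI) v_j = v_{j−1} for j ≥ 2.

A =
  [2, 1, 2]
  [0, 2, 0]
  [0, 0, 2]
A Jordan chain for λ = 2 of length 2:
v_1 = (1, 0, 0)ᵀ
v_2 = (0, 1, 0)ᵀ

Let N = A − (2)·I. We want v_2 with N^2 v_2 = 0 but N^1 v_2 ≠ 0; then v_{j-1} := N · v_j for j = 2, …, 2.

Pick v_2 = (0, 1, 0)ᵀ.
Then v_1 = N · v_2 = (1, 0, 0)ᵀ.

Sanity check: (A − (2)·I) v_1 = (0, 0, 0)ᵀ = 0. ✓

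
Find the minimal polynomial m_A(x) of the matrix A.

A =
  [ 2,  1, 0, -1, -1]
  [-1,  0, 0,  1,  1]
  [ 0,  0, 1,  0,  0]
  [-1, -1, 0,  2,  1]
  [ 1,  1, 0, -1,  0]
x^2 - 2*x + 1

The characteristic polynomial is χ_A(x) = (x - 1)^5, so the eigenvalues are known. The minimal polynomial is
  m_A(x) = Π_λ (x − λ)^{k_λ}
where k_λ is the size of the *largest* Jordan block for λ (equivalently, the smallest k with (A − λI)^k v = 0 for every generalised eigenvector v of λ).

  λ = 1: largest Jordan block has size 2, contributing (x − 1)^2

So m_A(x) = (x - 1)^2 = x^2 - 2*x + 1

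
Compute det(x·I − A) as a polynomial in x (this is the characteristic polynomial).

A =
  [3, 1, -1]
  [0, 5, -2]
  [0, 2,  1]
x^3 - 9*x^2 + 27*x - 27

Expanding det(x·I − A) (e.g. by cofactor expansion or by noting that A is similar to its Jordan form J, which has the same characteristic polynomial as A) gives
  χ_A(x) = x^3 - 9*x^2 + 27*x - 27
which factors as (x - 3)^3. The eigenvalues (with algebraic multiplicities) are λ = 3 with multiplicity 3.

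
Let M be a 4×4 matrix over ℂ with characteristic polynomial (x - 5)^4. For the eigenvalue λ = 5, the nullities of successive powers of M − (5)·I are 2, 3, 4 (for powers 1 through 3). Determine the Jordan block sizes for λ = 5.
Block sizes for λ = 5: [3, 1]

From the dimensions of kernels of powers, the number of Jordan blocks of size at least j is d_j − d_{j−1} where d_j = dim ker(N^j) (with d_0 = 0). Computing the differences gives [2, 1, 1].
The number of blocks of size exactly k is (#blocks of size ≥ k) − (#blocks of size ≥ k + 1), so the partition is: 1 block(s) of size 1, 1 block(s) of size 3.
In nonincreasing order the block sizes are [3, 1].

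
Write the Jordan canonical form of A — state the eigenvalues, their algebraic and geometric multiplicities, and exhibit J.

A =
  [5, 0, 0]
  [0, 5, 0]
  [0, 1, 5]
J_2(5) ⊕ J_1(5)

The characteristic polynomial is
  det(x·I − A) = x^3 - 15*x^2 + 75*x - 125 = (x - 5)^3

Eigenvalues and multiplicities (the geometric multiplicity of λ is n − rank(A − λI), which equals the number of Jordan blocks for λ):
  λ = 5: algebraic multiplicity = 3, geometric multiplicity = 2

Determining the block sizes for each eigenvalue:
  λ = 5: 2 blocks summing to 3 forces exactly one block of size 2 and the rest size 1 → block sizes [2, 1]

Assembling the blocks gives a Jordan form
J =
  [5, 1, 0]
  [0, 5, 0]
  [0, 0, 5]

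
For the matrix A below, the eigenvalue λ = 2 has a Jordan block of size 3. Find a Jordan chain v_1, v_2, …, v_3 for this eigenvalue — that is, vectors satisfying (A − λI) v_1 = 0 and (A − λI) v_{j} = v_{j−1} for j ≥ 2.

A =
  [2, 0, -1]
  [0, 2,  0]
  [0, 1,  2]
A Jordan chain for λ = 2 of length 3:
v_1 = (-1, 0, 0)ᵀ
v_2 = (0, 0, 1)ᵀ
v_3 = (0, 1, 0)ᵀ

Let N = A − (2)·I. We want v_3 with N^3 v_3 = 0 but N^2 v_3 ≠ 0; then v_{j-1} := N · v_j for j = 3, …, 2.

Pick v_3 = (0, 1, 0)ᵀ.
Then v_2 = N · v_3 = (0, 0, 1)ᵀ.
Then v_1 = N · v_2 = (-1, 0, 0)ᵀ.

Sanity check: (A − (2)·I) v_1 = (0, 0, 0)ᵀ = 0. ✓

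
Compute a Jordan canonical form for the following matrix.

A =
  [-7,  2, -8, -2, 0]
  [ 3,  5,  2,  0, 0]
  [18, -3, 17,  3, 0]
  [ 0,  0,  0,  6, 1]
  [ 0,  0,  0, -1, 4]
J_3(5) ⊕ J_2(5)

The characteristic polynomial is
  det(x·I − A) = x^5 - 25*x^4 + 250*x^3 - 1250*x^2 + 3125*x - 3125 = (x - 5)^5

Eigenvalues and multiplicities (the geometric multiplicity of λ is n − rank(A − λI), which equals the number of Jordan blocks for λ):
  λ = 5: algebraic multiplicity = 5, geometric multiplicity = 2

Determining the block sizes for each eigenvalue:
  λ = 5: with am = 5 and gm = 2, the partition is not yet determined (e.g. several partitions of 5 into 2 parts exist). Let N = A − (5)·I. Computing rank(N^1) = 3, rank(N^2) = 1, rank(N^3) = 0; the number of blocks of size ≥ j is rank(N^{j−1}) − rank(N^j), giving [2, 2, 1]. So we have 1 block(s) of size 3, 1 block(s) of size 2 → block sizes [3, 2]

Assembling the blocks gives a Jordan form
J =
  [5, 1, 0, 0, 0]
  [0, 5, 1, 0, 0]
  [0, 0, 5, 0, 0]
  [0, 0, 0, 5, 1]
  [0, 0, 0, 0, 5]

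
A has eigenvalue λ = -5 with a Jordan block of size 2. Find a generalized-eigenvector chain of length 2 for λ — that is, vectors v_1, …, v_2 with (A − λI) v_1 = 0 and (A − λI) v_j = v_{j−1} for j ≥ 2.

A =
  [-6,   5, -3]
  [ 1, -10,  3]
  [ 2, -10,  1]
A Jordan chain for λ = -5 of length 2:
v_1 = (-1, 1, 2)ᵀ
v_2 = (1, 0, 0)ᵀ

Let N = A − (-5)·I. We want v_2 with N^2 v_2 = 0 but N^1 v_2 ≠ 0; then v_{j-1} := N · v_j for j = 2, …, 2.

Pick v_2 = (1, 0, 0)ᵀ.
Then v_1 = N · v_2 = (-1, 1, 2)ᵀ.

Sanity check: (A − (-5)·I) v_1 = (0, 0, 0)ᵀ = 0. ✓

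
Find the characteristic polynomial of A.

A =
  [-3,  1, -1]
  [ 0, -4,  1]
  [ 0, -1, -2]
x^3 + 9*x^2 + 27*x + 27

Expanding det(x·I − A) (e.g. by cofactor expansion or by noting that A is similar to its Jordan form J, which has the same characteristic polynomial as A) gives
  χ_A(x) = x^3 + 9*x^2 + 27*x + 27
which factors as (x + 3)^3. The eigenvalues (with algebraic multiplicities) are λ = -3 with multiplicity 3.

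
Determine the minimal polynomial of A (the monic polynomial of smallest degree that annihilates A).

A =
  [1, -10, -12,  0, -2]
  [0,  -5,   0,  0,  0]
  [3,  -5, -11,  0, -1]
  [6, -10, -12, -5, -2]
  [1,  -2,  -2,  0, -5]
x^3 + 15*x^2 + 75*x + 125

The characteristic polynomial is χ_A(x) = (x + 5)^5, so the eigenvalues are known. The minimal polynomial is
  m_A(x) = Π_λ (x − λ)^{k_λ}
where k_λ is the size of the *largest* Jordan block for λ (equivalently, the smallest k with (A − λI)^k v = 0 for every generalised eigenvector v of λ).

  λ = -5: largest Jordan block has size 3, contributing (x + 5)^3

So m_A(x) = (x + 5)^3 = x^3 + 15*x^2 + 75*x + 125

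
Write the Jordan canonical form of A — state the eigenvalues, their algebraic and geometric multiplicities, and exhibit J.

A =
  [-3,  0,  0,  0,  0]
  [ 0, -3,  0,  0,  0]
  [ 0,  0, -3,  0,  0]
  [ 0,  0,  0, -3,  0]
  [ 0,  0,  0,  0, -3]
J_1(-3) ⊕ J_1(-3) ⊕ J_1(-3) ⊕ J_1(-3) ⊕ J_1(-3)

The characteristic polynomial is
  det(x·I − A) = x^5 + 15*x^4 + 90*x^3 + 270*x^2 + 405*x + 243 = (x + 3)^5

Eigenvalues and multiplicities (the geometric multiplicity of λ is n − rank(A − λI), which equals the number of Jordan blocks for λ):
  λ = -3: algebraic multiplicity = 5, geometric multiplicity = 5

Determining the block sizes for each eigenvalue:
  λ = -3: gm = am = 5, so every block has size 1 → block sizes [1, 1, 1, 1, 1]

Assembling the blocks gives a Jordan form
J =
  [-3,  0,  0,  0,  0]
  [ 0, -3,  0,  0,  0]
  [ 0,  0, -3,  0,  0]
  [ 0,  0,  0, -3,  0]
  [ 0,  0,  0,  0, -3]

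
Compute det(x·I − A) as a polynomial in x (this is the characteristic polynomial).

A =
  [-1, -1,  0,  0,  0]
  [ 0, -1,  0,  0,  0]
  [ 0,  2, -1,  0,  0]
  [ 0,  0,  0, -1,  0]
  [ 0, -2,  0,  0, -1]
x^5 + 5*x^4 + 10*x^3 + 10*x^2 + 5*x + 1

Expanding det(x·I − A) (e.g. by cofactor expansion or by noting that A is similar to its Jordan form J, which has the same characteristic polynomial as A) gives
  χ_A(x) = x^5 + 5*x^4 + 10*x^3 + 10*x^2 + 5*x + 1
which factors as (x + 1)^5. The eigenvalues (with algebraic multiplicities) are λ = -1 with multiplicity 5.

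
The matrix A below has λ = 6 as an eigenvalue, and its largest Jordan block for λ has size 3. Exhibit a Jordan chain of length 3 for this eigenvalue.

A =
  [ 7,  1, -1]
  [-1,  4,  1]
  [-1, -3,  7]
A Jordan chain for λ = 6 of length 3:
v_1 = (1, 0, 1)ᵀ
v_2 = (1, -1, -1)ᵀ
v_3 = (1, 0, 0)ᵀ

Let N = A − (6)·I. We want v_3 with N^3 v_3 = 0 but N^2 v_3 ≠ 0; then v_{j-1} := N · v_j for j = 3, …, 2.

Pick v_3 = (1, 0, 0)ᵀ.
Then v_2 = N · v_3 = (1, -1, -1)ᵀ.
Then v_1 = N · v_2 = (1, 0, 1)ᵀ.

Sanity check: (A − (6)·I) v_1 = (0, 0, 0)ᵀ = 0. ✓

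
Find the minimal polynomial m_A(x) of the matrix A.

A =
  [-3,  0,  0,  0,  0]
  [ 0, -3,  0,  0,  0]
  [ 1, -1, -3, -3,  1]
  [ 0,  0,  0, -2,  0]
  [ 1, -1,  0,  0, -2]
x^2 + 5*x + 6

The characteristic polynomial is χ_A(x) = (x + 2)^2*(x + 3)^3, so the eigenvalues are known. The minimal polynomial is
  m_A(x) = Π_λ (x − λ)^{k_λ}
where k_λ is the size of the *largest* Jordan block for λ (equivalently, the smallest k with (A − λI)^k v = 0 for every generalised eigenvector v of λ).

  λ = -3: largest Jordan block has size 1, contributing (x + 3)
  λ = -2: largest Jordan block has size 1, contributing (x + 2)

So m_A(x) = (x + 2)*(x + 3) = x^2 + 5*x + 6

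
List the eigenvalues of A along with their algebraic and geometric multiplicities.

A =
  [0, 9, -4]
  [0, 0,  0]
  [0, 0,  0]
λ = 0: alg = 3, geom = 2

Step 1 — factor the characteristic polynomial to read off the algebraic multiplicities:
  χ_A(x) = x^3

Step 2 — compute geometric multiplicities via the rank-nullity identity g(λ) = n − rank(A − λI):
  rank(A − (0)·I) = 1, so dim ker(A − (0)·I) = n − 1 = 2

Summary:
  λ = 0: algebraic multiplicity = 3, geometric multiplicity = 2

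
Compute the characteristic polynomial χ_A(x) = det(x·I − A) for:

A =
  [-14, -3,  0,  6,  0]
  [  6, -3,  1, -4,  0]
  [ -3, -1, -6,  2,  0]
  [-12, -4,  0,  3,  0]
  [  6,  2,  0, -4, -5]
x^5 + 25*x^4 + 250*x^3 + 1250*x^2 + 3125*x + 3125

Expanding det(x·I − A) (e.g. by cofactor expansion or by noting that A is similar to its Jordan form J, which has the same characteristic polynomial as A) gives
  χ_A(x) = x^5 + 25*x^4 + 250*x^3 + 1250*x^2 + 3125*x + 3125
which factors as (x + 5)^5. The eigenvalues (with algebraic multiplicities) are λ = -5 with multiplicity 5.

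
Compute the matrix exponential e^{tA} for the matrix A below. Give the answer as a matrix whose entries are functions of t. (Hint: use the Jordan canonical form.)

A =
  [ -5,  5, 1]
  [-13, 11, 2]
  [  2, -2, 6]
e^{tA} =
  [9*t^2*exp(4*t) - 9*t*exp(4*t) + exp(4*t), -6*t^2*exp(4*t) + 5*t*exp(4*t), 3*t^2*exp(4*t)/2 + t*exp(4*t)]
  [15*t^2*exp(4*t) - 13*t*exp(4*t), -10*t^2*exp(4*t) + 7*t*exp(4*t) + exp(4*t), 5*t^2*exp(4*t)/2 + 2*t*exp(4*t)]
  [6*t^2*exp(4*t) + 2*t*exp(4*t), -4*t^2*exp(4*t) - 2*t*exp(4*t), t^2*exp(4*t) + 2*t*exp(4*t) + exp(4*t)]

Strategy: write A = P · J · P⁻¹ where J is a Jordan canonical form, so e^{tA} = P · e^{tJ} · P⁻¹, and e^{tJ} can be computed block-by-block.

A has Jordan form
J =
  [4, 1, 0]
  [0, 4, 1]
  [0, 0, 4]
(up to reordering of blocks).

Per-block formulas:
  For a 3×3 Jordan block J_3(4): exp(t · J_3(4)) = e^(4t)·(I + t·N + (t^2/2)·N^2), where N is the 3×3 nilpotent shift.

After assembling e^{tJ} and conjugating by P, we get:

e^{tA} =
  [9*t^2*exp(4*t) - 9*t*exp(4*t) + exp(4*t), -6*t^2*exp(4*t) + 5*t*exp(4*t), 3*t^2*exp(4*t)/2 + t*exp(4*t)]
  [15*t^2*exp(4*t) - 13*t*exp(4*t), -10*t^2*exp(4*t) + 7*t*exp(4*t) + exp(4*t), 5*t^2*exp(4*t)/2 + 2*t*exp(4*t)]
  [6*t^2*exp(4*t) + 2*t*exp(4*t), -4*t^2*exp(4*t) - 2*t*exp(4*t), t^2*exp(4*t) + 2*t*exp(4*t) + exp(4*t)]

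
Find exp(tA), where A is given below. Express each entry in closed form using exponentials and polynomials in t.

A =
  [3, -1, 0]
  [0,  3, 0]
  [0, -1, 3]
e^{tA} =
  [exp(3*t), -t*exp(3*t), 0]
  [0, exp(3*t), 0]
  [0, -t*exp(3*t), exp(3*t)]

Strategy: write A = P · J · P⁻¹ where J is a Jordan canonical form, so e^{tA} = P · e^{tJ} · P⁻¹, and e^{tJ} can be computed block-by-block.

A has Jordan form
J =
  [3, 1, 0]
  [0, 3, 0]
  [0, 0, 3]
(up to reordering of blocks).

Per-block formulas:
  For a 2×2 Jordan block J_2(3): exp(t · J_2(3)) = e^(3t)·(I + t·N), where N is the 2×2 nilpotent shift.
  For a 1×1 block at λ = 3: exp(t · [3]) = [e^(3t)].

After assembling e^{tJ} and conjugating by P, we get:

e^{tA} =
  [exp(3*t), -t*exp(3*t), 0]
  [0, exp(3*t), 0]
  [0, -t*exp(3*t), exp(3*t)]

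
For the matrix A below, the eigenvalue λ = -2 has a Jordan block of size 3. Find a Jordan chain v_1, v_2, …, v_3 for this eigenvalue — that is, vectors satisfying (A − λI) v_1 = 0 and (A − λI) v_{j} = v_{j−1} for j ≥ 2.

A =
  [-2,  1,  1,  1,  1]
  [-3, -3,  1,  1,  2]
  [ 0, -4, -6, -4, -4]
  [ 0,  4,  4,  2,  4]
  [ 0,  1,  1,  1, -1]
A Jordan chain for λ = -2 of length 3:
v_1 = (-3, 3, 12, -12, -3)ᵀ
v_2 = (0, -3, 0, 0, 0)ᵀ
v_3 = (1, 0, 0, 0, 0)ᵀ

Let N = A − (-2)·I. We want v_3 with N^3 v_3 = 0 but N^2 v_3 ≠ 0; then v_{j-1} := N · v_j for j = 3, …, 2.

Pick v_3 = (1, 0, 0, 0, 0)ᵀ.
Then v_2 = N · v_3 = (0, -3, 0, 0, 0)ᵀ.
Then v_1 = N · v_2 = (-3, 3, 12, -12, -3)ᵀ.

Sanity check: (A − (-2)·I) v_1 = (0, 0, 0, 0, 0)ᵀ = 0. ✓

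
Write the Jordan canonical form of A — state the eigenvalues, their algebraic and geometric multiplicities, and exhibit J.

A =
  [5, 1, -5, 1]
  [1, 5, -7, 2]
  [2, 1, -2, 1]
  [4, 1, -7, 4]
J_3(3) ⊕ J_1(3)

The characteristic polynomial is
  det(x·I − A) = x^4 - 12*x^3 + 54*x^2 - 108*x + 81 = (x - 3)^4

Eigenvalues and multiplicities (the geometric multiplicity of λ is n − rank(A − λI), which equals the number of Jordan blocks for λ):
  λ = 3: algebraic multiplicity = 4, geometric multiplicity = 2

Determining the block sizes for each eigenvalue:
  λ = 3: with am = 4 and gm = 2, the partition is not yet determined (e.g. several partitions of 4 into 2 parts exist). Let N = A − (3)·I. Computing rank(N^1) = 2, rank(N^2) = 1, rank(N^3) = 0; the number of blocks of size ≥ j is rank(N^{j−1}) − rank(N^j), giving [2, 1, 1]. So we have 1 block(s) of size 3, 1 block(s) of size 1 → block sizes [3, 1]

Assembling the blocks gives a Jordan form
J =
  [3, 1, 0, 0]
  [0, 3, 1, 0]
  [0, 0, 3, 0]
  [0, 0, 0, 3]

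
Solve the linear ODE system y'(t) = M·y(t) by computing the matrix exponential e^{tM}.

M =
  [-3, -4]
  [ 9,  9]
e^{tM} =
  [-6*t*exp(3*t) + exp(3*t), -4*t*exp(3*t)]
  [9*t*exp(3*t), 6*t*exp(3*t) + exp(3*t)]

Strategy: write M = P · J · P⁻¹ where J is a Jordan canonical form, so e^{tM} = P · e^{tJ} · P⁻¹, and e^{tJ} can be computed block-by-block.

M has Jordan form
J =
  [3, 1]
  [0, 3]
(up to reordering of blocks).

Per-block formulas:
  For a 2×2 Jordan block J_2(3): exp(t · J_2(3)) = e^(3t)·(I + t·N), where N is the 2×2 nilpotent shift.

After assembling e^{tJ} and conjugating by P, we get:

e^{tM} =
  [-6*t*exp(3*t) + exp(3*t), -4*t*exp(3*t)]
  [9*t*exp(3*t), 6*t*exp(3*t) + exp(3*t)]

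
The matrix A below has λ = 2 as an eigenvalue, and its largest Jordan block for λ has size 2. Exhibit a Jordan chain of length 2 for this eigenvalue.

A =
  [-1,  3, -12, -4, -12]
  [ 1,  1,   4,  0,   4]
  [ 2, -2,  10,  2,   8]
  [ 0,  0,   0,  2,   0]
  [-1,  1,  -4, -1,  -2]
A Jordan chain for λ = 2 of length 2:
v_1 = (-3, 1, 2, 0, -1)ᵀ
v_2 = (1, 0, 0, 0, 0)ᵀ

Let N = A − (2)·I. We want v_2 with N^2 v_2 = 0 but N^1 v_2 ≠ 0; then v_{j-1} := N · v_j for j = 2, …, 2.

Pick v_2 = (1, 0, 0, 0, 0)ᵀ.
Then v_1 = N · v_2 = (-3, 1, 2, 0, -1)ᵀ.

Sanity check: (A − (2)·I) v_1 = (0, 0, 0, 0, 0)ᵀ = 0. ✓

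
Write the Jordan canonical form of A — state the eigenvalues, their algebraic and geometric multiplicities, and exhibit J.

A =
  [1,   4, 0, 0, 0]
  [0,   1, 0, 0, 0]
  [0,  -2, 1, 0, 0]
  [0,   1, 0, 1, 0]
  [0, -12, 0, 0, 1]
J_2(1) ⊕ J_1(1) ⊕ J_1(1) ⊕ J_1(1)

The characteristic polynomial is
  det(x·I − A) = x^5 - 5*x^4 + 10*x^3 - 10*x^2 + 5*x - 1 = (x - 1)^5

Eigenvalues and multiplicities (the geometric multiplicity of λ is n − rank(A − λI), which equals the number of Jordan blocks for λ):
  λ = 1: algebraic multiplicity = 5, geometric multiplicity = 4

Determining the block sizes for each eigenvalue:
  λ = 1: 4 blocks summing to 5 forces exactly one block of size 2 and the rest size 1 → block sizes [2, 1, 1, 1]

Assembling the blocks gives a Jordan form
J =
  [1, 1, 0, 0, 0]
  [0, 1, 0, 0, 0]
  [0, 0, 1, 0, 0]
  [0, 0, 0, 1, 0]
  [0, 0, 0, 0, 1]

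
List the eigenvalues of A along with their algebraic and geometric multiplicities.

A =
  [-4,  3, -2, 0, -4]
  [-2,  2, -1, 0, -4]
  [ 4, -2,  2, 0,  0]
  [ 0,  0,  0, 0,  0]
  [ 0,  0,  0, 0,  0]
λ = 0: alg = 5, geom = 3

Step 1 — factor the characteristic polynomial to read off the algebraic multiplicities:
  χ_A(x) = x^5

Step 2 — compute geometric multiplicities via the rank-nullity identity g(λ) = n − rank(A − λI):
  rank(A − (0)·I) = 2, so dim ker(A − (0)·I) = n − 2 = 3

Summary:
  λ = 0: algebraic multiplicity = 5, geometric multiplicity = 3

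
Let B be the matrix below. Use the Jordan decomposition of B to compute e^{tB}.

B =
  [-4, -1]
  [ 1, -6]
e^{tB} =
  [t*exp(-5*t) + exp(-5*t), -t*exp(-5*t)]
  [t*exp(-5*t), -t*exp(-5*t) + exp(-5*t)]

Strategy: write B = P · J · P⁻¹ where J is a Jordan canonical form, so e^{tB} = P · e^{tJ} · P⁻¹, and e^{tJ} can be computed block-by-block.

B has Jordan form
J =
  [-5,  1]
  [ 0, -5]
(up to reordering of blocks).

Per-block formulas:
  For a 2×2 Jordan block J_2(-5): exp(t · J_2(-5)) = e^(-5t)·(I + t·N), where N is the 2×2 nilpotent shift.

After assembling e^{tJ} and conjugating by P, we get:

e^{tB} =
  [t*exp(-5*t) + exp(-5*t), -t*exp(-5*t)]
  [t*exp(-5*t), -t*exp(-5*t) + exp(-5*t)]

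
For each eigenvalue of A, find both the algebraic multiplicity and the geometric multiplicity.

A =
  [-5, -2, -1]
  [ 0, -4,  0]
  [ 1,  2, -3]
λ = -4: alg = 3, geom = 2

Step 1 — factor the characteristic polynomial to read off the algebraic multiplicities:
  χ_A(x) = (x + 4)^3

Step 2 — compute geometric multiplicities via the rank-nullity identity g(λ) = n − rank(A − λI):
  rank(A − (-4)·I) = 1, so dim ker(A − (-4)·I) = n − 1 = 2

Summary:
  λ = -4: algebraic multiplicity = 3, geometric multiplicity = 2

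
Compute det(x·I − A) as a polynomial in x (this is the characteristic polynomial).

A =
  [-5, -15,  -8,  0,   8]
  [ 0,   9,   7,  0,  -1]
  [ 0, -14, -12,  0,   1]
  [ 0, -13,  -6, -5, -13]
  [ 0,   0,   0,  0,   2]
x^5 + 11*x^4 + 19*x^3 - 115*x^2 - 200*x + 500

Expanding det(x·I − A) (e.g. by cofactor expansion or by noting that A is similar to its Jordan form J, which has the same characteristic polynomial as A) gives
  χ_A(x) = x^5 + 11*x^4 + 19*x^3 - 115*x^2 - 200*x + 500
which factors as (x - 2)^2*(x + 5)^3. The eigenvalues (with algebraic multiplicities) are λ = -5 with multiplicity 3, λ = 2 with multiplicity 2.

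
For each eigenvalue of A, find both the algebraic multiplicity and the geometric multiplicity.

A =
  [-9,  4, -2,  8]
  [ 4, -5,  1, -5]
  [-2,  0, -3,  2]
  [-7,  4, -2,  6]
λ = -3: alg = 3, geom = 2; λ = -2: alg = 1, geom = 1

Step 1 — factor the characteristic polynomial to read off the algebraic multiplicities:
  χ_A(x) = (x + 2)*(x + 3)^3

Step 2 — compute geometric multiplicities via the rank-nullity identity g(λ) = n − rank(A − λI):
  rank(A − (-3)·I) = 2, so dim ker(A − (-3)·I) = n − 2 = 2
  rank(A − (-2)·I) = 3, so dim ker(A − (-2)·I) = n − 3 = 1

Summary:
  λ = -3: algebraic multiplicity = 3, geometric multiplicity = 2
  λ = -2: algebraic multiplicity = 1, geometric multiplicity = 1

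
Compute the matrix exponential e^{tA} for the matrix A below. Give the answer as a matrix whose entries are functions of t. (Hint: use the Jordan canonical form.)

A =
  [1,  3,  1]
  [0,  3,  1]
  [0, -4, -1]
e^{tA} =
  [exp(t), t^2*exp(t) + 3*t*exp(t), t^2*exp(t)/2 + t*exp(t)]
  [0, 2*t*exp(t) + exp(t), t*exp(t)]
  [0, -4*t*exp(t), -2*t*exp(t) + exp(t)]

Strategy: write A = P · J · P⁻¹ where J is a Jordan canonical form, so e^{tA} = P · e^{tJ} · P⁻¹, and e^{tJ} can be computed block-by-block.

A has Jordan form
J =
  [1, 1, 0]
  [0, 1, 1]
  [0, 0, 1]
(up to reordering of blocks).

Per-block formulas:
  For a 3×3 Jordan block J_3(1): exp(t · J_3(1)) = e^(1t)·(I + t·N + (t^2/2)·N^2), where N is the 3×3 nilpotent shift.

After assembling e^{tJ} and conjugating by P, we get:

e^{tA} =
  [exp(t), t^2*exp(t) + 3*t*exp(t), t^2*exp(t)/2 + t*exp(t)]
  [0, 2*t*exp(t) + exp(t), t*exp(t)]
  [0, -4*t*exp(t), -2*t*exp(t) + exp(t)]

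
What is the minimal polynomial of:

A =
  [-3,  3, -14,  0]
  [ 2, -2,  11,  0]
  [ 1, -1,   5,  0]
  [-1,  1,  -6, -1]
x^4 + x^3

The characteristic polynomial is χ_A(x) = x^3*(x + 1), so the eigenvalues are known. The minimal polynomial is
  m_A(x) = Π_λ (x − λ)^{k_λ}
where k_λ is the size of the *largest* Jordan block for λ (equivalently, the smallest k with (A − λI)^k v = 0 for every generalised eigenvector v of λ).

  λ = -1: largest Jordan block has size 1, contributing (x + 1)
  λ = 0: largest Jordan block has size 3, contributing (x − 0)^3

So m_A(x) = x^3*(x + 1) = x^4 + x^3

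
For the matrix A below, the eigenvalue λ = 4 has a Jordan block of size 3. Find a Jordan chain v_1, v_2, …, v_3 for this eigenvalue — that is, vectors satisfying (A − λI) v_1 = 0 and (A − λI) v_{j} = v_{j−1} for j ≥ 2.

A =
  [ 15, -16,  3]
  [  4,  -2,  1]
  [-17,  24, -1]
A Jordan chain for λ = 4 of length 3:
v_1 = (6, 3, -6)ᵀ
v_2 = (11, 4, -17)ᵀ
v_3 = (1, 0, 0)ᵀ

Let N = A − (4)·I. We want v_3 with N^3 v_3 = 0 but N^2 v_3 ≠ 0; then v_{j-1} := N · v_j for j = 3, …, 2.

Pick v_3 = (1, 0, 0)ᵀ.
Then v_2 = N · v_3 = (11, 4, -17)ᵀ.
Then v_1 = N · v_2 = (6, 3, -6)ᵀ.

Sanity check: (A − (4)·I) v_1 = (0, 0, 0)ᵀ = 0. ✓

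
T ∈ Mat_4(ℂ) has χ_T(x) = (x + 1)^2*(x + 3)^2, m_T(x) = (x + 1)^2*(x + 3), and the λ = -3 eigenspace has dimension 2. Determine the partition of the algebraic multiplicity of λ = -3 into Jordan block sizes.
Block sizes for λ = -3: [1, 1]

Step 1 — from the characteristic polynomial, algebraic multiplicity of λ = -3 is 2. From dim ker(T − (-3)·I) = 2, there are exactly 2 Jordan blocks for λ = -3.
Step 2 — from the minimal polynomial, the factor (x + 3) tells us the largest block for λ = -3 has size 1.
Step 3 — with total size 2, 2 blocks, and largest block 1, the block sizes (in nonincreasing order) are [1, 1].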